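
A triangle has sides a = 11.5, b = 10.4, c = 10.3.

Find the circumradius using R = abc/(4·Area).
s = (a+b+c)/2 = 16.1
Area = √(s(s-a)(s-b)(s-c)) = √(16.1·4.6·5.7·5.8) = 49.4815
R = abc/(4·Area) = (11.5·10.4·10.3)/(4·49.4815) = 1231.88/197.926 = 6.224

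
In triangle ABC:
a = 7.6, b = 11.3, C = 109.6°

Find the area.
Using A = ½ab·sin(C):
A = ½·7.6·11.3·sin(109.6°) = ½·85.88·0.942057 = 40.45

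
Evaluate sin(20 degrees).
sin(20 degrees) = 0.342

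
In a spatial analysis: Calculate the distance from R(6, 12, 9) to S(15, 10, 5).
d = √[(9)² + (-2)² + (-4)²] = √101 = 10.05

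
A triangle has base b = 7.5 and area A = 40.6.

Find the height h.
A = ½bh  →  h = 2A/b
h = 2·40.6/7.5 = 10.83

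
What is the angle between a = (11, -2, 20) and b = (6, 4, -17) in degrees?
a·b = -282, |a|² = 525, |b|² = 341
cos θ = -282/√179025 ≈ -0.6665
θ ≈ 131.8°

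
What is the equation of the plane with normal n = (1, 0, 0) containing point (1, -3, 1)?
d = n·P = (1)(1) + (0)(-3) + (0)(1) = 1
Plane: x = 1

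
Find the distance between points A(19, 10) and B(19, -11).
Using the distance formula: d = sqrt((x₂-x₁)² + (y₂-y₁)²)
dx = 19 - 19 = 0
dy = (-11) - 10 = -21
d = sqrt(0² + (-21)²) = sqrt(0 + 441) = sqrt(441) = 21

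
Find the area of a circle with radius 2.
Area = pi * r²
Area = pi * 2²
Area = pi * 4
Area = 12.57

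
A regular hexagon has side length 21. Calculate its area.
For a regular 6-gon with side length s = 21:
Apothem a = s / (2*tan(pi/6)) = 21 / (2*tan(pi/6)) ≈ 18.1865
Perimeter P = 6 * 21 = 126
Area = (1/2) * P * a = (1/2) * 126 * 18.1865 = 1145.75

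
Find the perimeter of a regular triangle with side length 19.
Perimeter = number of sides * side length
Perimeter = 3 * 19
Perimeter = 57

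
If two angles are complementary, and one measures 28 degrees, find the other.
Complementary angles sum to 90 degrees.
Other angle = 90 - 28
Other angle = 62 degrees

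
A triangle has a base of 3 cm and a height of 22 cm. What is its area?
Area = (1/2) * base * height
Area = (1/2) * 3 * 22
Area = 33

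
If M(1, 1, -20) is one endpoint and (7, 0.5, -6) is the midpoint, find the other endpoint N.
N = (2×7 - 1, 2×0.5 - 1, 2×(-6) - (-20)) = (13, 0, 8)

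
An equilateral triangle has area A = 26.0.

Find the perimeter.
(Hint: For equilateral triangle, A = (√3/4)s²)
A = (√3/4)s²  →  s² = 4A/√3 = 4·26.0/√3 = 60.0444
s = 7.74883
Perimeter = 3s = 23.25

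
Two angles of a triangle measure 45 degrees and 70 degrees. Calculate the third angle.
Sum of angles in a triangle = 180 degrees
Third angle = 180 - 45 - 70
Third angle = 65 degrees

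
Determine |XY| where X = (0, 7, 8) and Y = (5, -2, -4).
d = √[(5)² + (-9)² + (-12)²] = √250 = 15.81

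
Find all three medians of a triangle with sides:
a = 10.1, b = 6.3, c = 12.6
Using m_x = ½√(2y² + 2z² - x²):
m_a = ½√(2·6.3² + 2·12.6² - 10.1²) = ½√294.89 = 8.586
m_b = ½√(2·10.1² + 2·12.6² - 6.3²) = ½√481.85 = 10.98
m_c = ½√(2·10.1² + 2·6.3² - 12.6²) = ½√124.64 = 5.582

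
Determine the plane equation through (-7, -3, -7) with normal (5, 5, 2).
d = n·P = (5)(-7) + (5)(-3) + (2)(-7) = -64
Plane: 5x + 5y + 2z = -64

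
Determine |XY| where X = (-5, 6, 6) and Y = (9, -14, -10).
d = √[(14)² + (-20)² + (-16)²] = √852 = 29.19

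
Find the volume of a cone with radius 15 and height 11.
Volume = (1/3) * pi * r² * h
Volume = (1/3) * pi * 15² * 11
Volume = (1/3) * pi * 225 * 11
Volume = (1/3) * pi * 2475
Volume = 2591.81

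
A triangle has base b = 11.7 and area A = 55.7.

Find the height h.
A = ½bh  →  h = 2A/b
h = 2·55.7/11.7 = 9.521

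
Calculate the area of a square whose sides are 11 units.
Area = s²
Area = 11²
Area = 121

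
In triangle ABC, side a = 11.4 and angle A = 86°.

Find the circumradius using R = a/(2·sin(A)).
R = a/(2·sin(A)) = 11.4/(2·sin(86°))
R = 11.4/(2·0.997564) = 11.4/1.995128 = 5.714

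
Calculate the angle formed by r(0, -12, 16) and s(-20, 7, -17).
r·s = -356, |r|² = 400, |s|² = 738
cos θ = -356/√295200 ≈ -0.6552
θ ≈ 130.9°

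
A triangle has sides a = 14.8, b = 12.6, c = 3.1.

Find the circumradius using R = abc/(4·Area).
s = (a+b+c)/2 = 15.25
Area = √(s(s-a)(s-b)(s-c)) = √(15.25·0.45·2.65·12.15) = 14.8646
R = abc/(4·Area) = (14.8·12.6·3.1)/(4·14.8646) = 578.088/59.4584 = 9.723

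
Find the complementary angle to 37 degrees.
Complementary angles sum to 90 degrees.
Other angle = 90 - 37
Other angle = 53 degrees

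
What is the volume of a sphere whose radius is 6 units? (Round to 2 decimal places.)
Volume = (4/3) * pi * r³
Volume = (4/3) * pi * 6³
Volume = (4/3) * pi * 216
Volume = 904.78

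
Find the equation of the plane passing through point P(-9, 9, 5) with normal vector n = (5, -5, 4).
d = n·P = (5)(-9) + (-5)(9) + (4)(5) = -70
Plane: 5x - 5y + 4z = -70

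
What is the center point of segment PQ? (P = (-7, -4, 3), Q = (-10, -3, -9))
Midpoint = ((-7-10)/2, (-4-3)/2, (3-9)/2) = (-8.5, -3.5, -3)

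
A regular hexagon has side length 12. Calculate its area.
For a regular 6-gon with side length s = 12:
Apothem a = s / (2*tan(pi/6)) = 12 / (2*tan(pi/6)) ≈ 10.3923
Perimeter P = 6 * 12 = 72
Area = (1/2) * P * a = (1/2) * 72 * 10.3923 = 374.12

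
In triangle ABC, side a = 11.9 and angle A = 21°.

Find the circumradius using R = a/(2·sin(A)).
R = a/(2·sin(A)) = 11.9/(2·sin(21°))
R = 11.9/(2·0.358368) = 11.9/0.716736 = 16.6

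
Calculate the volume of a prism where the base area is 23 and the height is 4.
Volume = base area * height
Volume = 23 * 4
Volume = 92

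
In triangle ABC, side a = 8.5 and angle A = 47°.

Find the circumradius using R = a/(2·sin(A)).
R = a/(2·sin(A)) = 8.5/(2·sin(47°))
R = 8.5/(2·0.731354) = 8.5/1.462707 = 5.811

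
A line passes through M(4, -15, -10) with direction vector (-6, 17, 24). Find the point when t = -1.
P(-1) = (4 + (-6)(-1), -15 + 17(-1), -10 + 24(-1)) = (10, -32, -34)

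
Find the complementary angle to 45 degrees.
Complementary angles sum to 90 degrees.
Other angle = 90 - 45
Other angle = 45 degrees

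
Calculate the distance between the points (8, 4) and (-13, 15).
Using the distance formula: d = sqrt((x₂-x₁)² + (y₂-y₁)²)
dx = (-13) - 8 = -21
dy = 15 - 4 = 11
d = sqrt((-21)² + 11²) = sqrt(441 + 121) = sqrt(562) = 23.71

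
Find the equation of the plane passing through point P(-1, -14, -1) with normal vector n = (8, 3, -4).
d = n·P = (8)(-1) + (3)(-14) + (-4)(-1) = -46
Plane: 8x + 3y - 4z = -46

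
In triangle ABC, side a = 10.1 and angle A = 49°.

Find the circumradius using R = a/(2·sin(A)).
R = a/(2·sin(A)) = 10.1/(2·sin(49°))
R = 10.1/(2·0.754710) = 10.1/1.509419 = 6.691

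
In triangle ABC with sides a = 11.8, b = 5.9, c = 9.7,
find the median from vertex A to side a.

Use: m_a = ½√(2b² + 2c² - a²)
m_a = ½√(2·5.9² + 2·9.7² - 11.8²)
m_a = ½√(69.62 + 188.18 - 139.24) = ½√118.56 = 5.444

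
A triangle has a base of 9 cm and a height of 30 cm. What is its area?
Area = (1/2) * base * height
Area = (1/2) * 9 * 30
Area = 135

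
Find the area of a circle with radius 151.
Area = pi * r²
Area = pi * 151²
Area = pi * 22801
Area = 71631.45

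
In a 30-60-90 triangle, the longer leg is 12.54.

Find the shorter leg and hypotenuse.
In a 30-60-90 triangle, sides are in ratio 1 : √3 : 2.
Long leg = short leg·√3  →  short leg = 12.54/√3 = 7.24
Hypotenuse = 2·(short leg) = 2·12.54/√3 = 14.48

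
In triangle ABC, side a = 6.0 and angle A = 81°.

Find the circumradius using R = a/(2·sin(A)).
R = a/(2·sin(A)) = 6.0/(2·sin(81°))
R = 6.0/(2·0.987688) = 6.0/1.975377 = 3.037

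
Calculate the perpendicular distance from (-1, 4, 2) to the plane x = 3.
d = |1(-1) + 0(4) + 0(2) - (3)| / √(1² + 0² + 0²) = 4/√1 = 4.0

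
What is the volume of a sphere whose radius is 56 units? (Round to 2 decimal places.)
Volume = (4/3) * pi * r³
Volume = (4/3) * pi * 56³
Volume = (4/3) * pi * 175616
Volume = 735618.58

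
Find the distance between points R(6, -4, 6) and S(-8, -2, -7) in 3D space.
d = √[(-14)² + (2)² + (-13)²] = √369 = 19.21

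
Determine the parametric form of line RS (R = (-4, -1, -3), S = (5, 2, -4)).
Direction vector d = S - R = (9, 3, -1)
x = -4 + 9t, y = -1 + 3t, z = -3 - t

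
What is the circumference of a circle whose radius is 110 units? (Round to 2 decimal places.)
Circumference = 2 * pi * r
Circumference = 2 * pi * 110
Circumference = 691.15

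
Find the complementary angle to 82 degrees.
Complementary angles sum to 90 degrees.
Other angle = 90 - 82
Other angle = 8 degrees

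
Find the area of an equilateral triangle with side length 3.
Area = (sqrt(3)/4) * s²
Area = (sqrt(3)/4) * 3²
Area = (sqrt(3)/4) * 9
Area = 3.90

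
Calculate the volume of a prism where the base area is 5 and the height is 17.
Volume = base area * height
Volume = 5 * 17
Volume = 85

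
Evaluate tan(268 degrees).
tan(268 degrees) = 28.6363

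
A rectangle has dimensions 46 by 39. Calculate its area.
Area = length * width
Area = 46 * 39
Area = 1794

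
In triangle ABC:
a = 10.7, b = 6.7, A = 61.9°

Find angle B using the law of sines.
sin(B)/b = sin(A)/a
sin(B) = b·sin(A)/a = 6.7·sin(61.9°)/10.7 = 0.552360
B = arcsin(0.552360) = 33.53°  (b ≤ a, so B ≤ A and the acute solution is unique)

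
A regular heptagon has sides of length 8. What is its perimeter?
Perimeter = number of sides * side length
Perimeter = 7 * 8
Perimeter = 56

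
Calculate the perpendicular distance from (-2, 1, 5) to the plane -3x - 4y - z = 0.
d = |(-3)(-2) + (-4)(1) + (-1)(5) - (0)| / √((-3)² + (-4)² + (-1)²) = 3/√26 = 0.5883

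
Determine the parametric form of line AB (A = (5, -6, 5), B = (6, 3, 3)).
Direction vector d = B - A = (1, 9, -2)
x = 5 + t, y = -6 + 9t, z = 5 - 2t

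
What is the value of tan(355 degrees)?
tan(355 degrees) = -0.0875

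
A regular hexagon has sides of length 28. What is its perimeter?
Perimeter = number of sides * side length
Perimeter = 6 * 28
Perimeter = 168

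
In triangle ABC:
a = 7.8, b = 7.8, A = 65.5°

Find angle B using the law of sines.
sin(B)/b = sin(A)/a
sin(B) = b·sin(A)/a = 7.8·sin(65.5°)/7.8 = 0.909961
B = arcsin(0.909961) = 65.5°  (b ≤ a, so B ≤ A and the acute solution is unique)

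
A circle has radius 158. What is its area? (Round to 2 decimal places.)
Area = pi * r²
Area = pi * 158²
Area = pi * 24964
Area = 78426.72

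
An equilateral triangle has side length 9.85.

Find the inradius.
For an equilateral triangle, r = s/(2√3) where s is the side.
r = 9.85/(2√3) = 9.85/3.464102 = 2.843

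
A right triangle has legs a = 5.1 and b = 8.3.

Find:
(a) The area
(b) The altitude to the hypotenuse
(a) Area = ½ab = ½·5.1·8.3 = 21.165
(b) Hypotenuse c = √(5.1² + 8.3²) = √94.9 = 9.74166
    Area = ½·c·h_c  →  h_c = 2·Area/c = 2·21.165/9.74166 = 4.345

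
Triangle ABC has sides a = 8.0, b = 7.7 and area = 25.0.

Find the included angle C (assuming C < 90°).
Area = ½ab·sin(C)  →  sin(C) = 2·Area/(ab)
sin(C) = 2·25.0/(8.0·7.7) = 0.811688
C = arcsin(0.811688) = 54.26°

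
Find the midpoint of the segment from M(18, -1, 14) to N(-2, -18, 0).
Midpoint = ((18-2)/2, (-1-18)/2, (14+0)/2) = (8, -9.5, 7)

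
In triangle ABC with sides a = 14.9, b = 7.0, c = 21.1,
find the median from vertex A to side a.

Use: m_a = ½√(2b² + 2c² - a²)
m_a = ½√(2·7.0² + 2·21.1² - 14.9²)
m_a = ½√(98 + 890.42 - 222.01) = ½√766.41 = 13.84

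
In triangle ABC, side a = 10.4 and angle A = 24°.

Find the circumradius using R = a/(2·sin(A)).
R = a/(2·sin(A)) = 10.4/(2·sin(24°))
R = 10.4/(2·0.406737) = 10.4/0.813473 = 12.78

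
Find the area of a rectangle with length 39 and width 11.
Area = length * width
Area = 39 * 11
Area = 429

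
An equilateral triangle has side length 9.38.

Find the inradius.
For an equilateral triangle, r = s/(2√3) where s is the side.
r = 9.38/(2√3) = 9.38/3.464102 = 2.708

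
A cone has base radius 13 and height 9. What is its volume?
Volume = (1/3) * pi * r² * h
Volume = (1/3) * pi * 13² * 9
Volume = (1/3) * pi * 169 * 9
Volume = (1/3) * pi * 1521
Volume = 1592.79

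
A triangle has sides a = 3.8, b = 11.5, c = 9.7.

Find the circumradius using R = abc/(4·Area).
s = (a+b+c)/2 = 12.5
Area = √(s(s-a)(s-b)(s-c)) = √(12.5·8.7·1·2.8) = 17.4499
R = abc/(4·Area) = (3.8·11.5·9.7)/(4·17.4499) = 423.89/69.7996 = 6.073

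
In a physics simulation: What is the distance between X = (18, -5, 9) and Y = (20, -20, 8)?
d = √[(2)² + (-15)² + (-1)²] = √230 = 15.17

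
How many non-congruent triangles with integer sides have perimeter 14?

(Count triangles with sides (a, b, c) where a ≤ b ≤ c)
With a ≤ b ≤ c and a + b + c = 14, the triangle inequality a + b > c gives c < 14/2, so c ≤ 6.
Iterate a from 1 to ⌊p/3⌋ = 4; for each a, b ranges from a to ⌊(p−a)/2⌋ with c = p − a − b, keeping only c ≥ b.
Triples: (2, 6, 6), (3, 5, 6), (4, 4, 6), …
Count = 4 triangles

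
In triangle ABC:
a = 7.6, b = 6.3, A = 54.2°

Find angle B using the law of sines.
sin(B)/b = sin(A)/a
sin(B) = b·sin(A)/a = 6.3·sin(54.2°)/7.6 = 0.672329
B = arcsin(0.672329) = 42.25°  (b ≤ a, so B ≤ A and the acute solution is unique)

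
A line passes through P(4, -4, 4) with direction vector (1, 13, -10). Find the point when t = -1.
P(-1) = (4 + 1(-1), -4 + 13(-1), 4 + (-10)(-1)) = (3, -17, 14)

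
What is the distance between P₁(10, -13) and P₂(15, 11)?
Using the distance formula: d = sqrt((x₂-x₁)² + (y₂-y₁)²)
dx = 15 - 10 = 5
dy = 11 - (-13) = 24
d = sqrt(5² + 24²) = sqrt(25 + 576) = sqrt(601) = 24.52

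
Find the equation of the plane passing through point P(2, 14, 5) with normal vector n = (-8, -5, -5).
d = n·P = (-8)(2) + (-5)(14) + (-5)(5) = -111
Plane: -8x - 5y - 5z = -111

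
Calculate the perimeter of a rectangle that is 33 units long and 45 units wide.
Perimeter = 2 * (length + width)
Perimeter = 2 * (33 + 45)
Perimeter = 2 * 78
Perimeter = 156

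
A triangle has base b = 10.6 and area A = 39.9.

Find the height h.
A = ½bh  →  h = 2A/b
h = 2·39.9/10.6 = 7.528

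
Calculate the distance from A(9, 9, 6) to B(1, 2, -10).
d = √[(-8)² + (-7)² + (-16)²] = √369 = 19.21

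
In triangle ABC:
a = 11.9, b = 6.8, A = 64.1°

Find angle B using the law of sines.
sin(B)/b = sin(A)/a
sin(B) = b·sin(A)/a = 6.8·sin(64.1°)/11.9 = 0.514033
B = arcsin(0.514033) = 30.93°  (b ≤ a, so B ≤ A and the acute solution is unique)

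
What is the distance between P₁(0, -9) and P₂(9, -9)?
Using the distance formula: d = sqrt((x₂-x₁)² + (y₂-y₁)²)
dx = 9 - 0 = 9
dy = (-9) - (-9) = 0
d = sqrt(9² + 0²) = sqrt(81 + 0) = sqrt(81) = 9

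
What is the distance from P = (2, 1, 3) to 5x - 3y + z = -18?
d = |5(2) + (-3)(1) + 1(3) - (-18)| / √(5² + (-3)² + 1²) = 28/√35 = 4.733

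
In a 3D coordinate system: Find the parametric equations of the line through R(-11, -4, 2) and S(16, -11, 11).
Direction vector d = S - R = (27, -7, 9)
x = -11 + 27t, y = -4 - 7t, z = 2 + 9t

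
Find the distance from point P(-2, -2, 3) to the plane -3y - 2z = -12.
d = |0(-2) + (-3)(-2) + (-2)(3) - (-12)| / √(0² + (-3)² + (-2)²) = 12/√13 = 3.328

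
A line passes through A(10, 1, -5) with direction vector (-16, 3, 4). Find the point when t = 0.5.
P(0.5) = (10 + (-16)(0.5), 1 + 3(0.5), -5 + 4(0.5)) = (2, 2.5, -3)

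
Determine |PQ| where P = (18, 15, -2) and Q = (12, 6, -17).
d = √[(-6)² + (-9)² + (-15)²] = √342 = 18.49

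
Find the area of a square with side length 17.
Area = s²
Area = 17²
Area = 289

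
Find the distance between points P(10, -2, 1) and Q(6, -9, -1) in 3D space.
d = √[(-4)² + (-7)² + (-2)²] = √69 = 8.307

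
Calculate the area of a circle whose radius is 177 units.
Area = pi * r²
Area = pi * 177²
Area = pi * 31329
Area = 98422.96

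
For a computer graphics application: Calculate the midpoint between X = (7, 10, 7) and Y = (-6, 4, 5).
Midpoint = ((7-6)/2, (10+4)/2, (7+5)/2) = (0.5, 7, 6)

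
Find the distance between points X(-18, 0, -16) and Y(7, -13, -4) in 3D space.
d = √[(25)² + (-13)² + (12)²] = √938 = 30.63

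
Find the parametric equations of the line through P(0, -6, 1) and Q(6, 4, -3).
Direction vector d = Q - P = (6, 10, -4)
x = 0 + 6t, y = -6 + 10t, z = 1 - 4t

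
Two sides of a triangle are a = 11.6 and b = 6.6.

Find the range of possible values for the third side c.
By the triangle inequality: |a - b| < c < a + b
|11.6 - 6.6| < c < 11.6 + 6.6
5 < c < 18.2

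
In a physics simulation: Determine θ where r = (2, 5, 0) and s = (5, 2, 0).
r·s = 20, |r|² = 29, |s|² = 29
cos θ = 20/√841 ≈ 0.6897
θ ≈ 46.4°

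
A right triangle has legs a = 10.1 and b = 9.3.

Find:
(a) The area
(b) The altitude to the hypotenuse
(a) Area = ½ab = ½·10.1·9.3 = 46.965
(b) Hypotenuse c = √(10.1² + 9.3²) = √188.5 = 13.7295
    Area = ½·c·h_c  →  h_c = 2·Area/c = 2·46.965/13.7295 = 6.841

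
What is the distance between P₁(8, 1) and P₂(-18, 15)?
Using the distance formula: d = sqrt((x₂-x₁)² + (y₂-y₁)²)
dx = (-18) - 8 = -26
dy = 15 - 1 = 14
d = sqrt((-26)² + 14²) = sqrt(676 + 196) = sqrt(872) = 29.53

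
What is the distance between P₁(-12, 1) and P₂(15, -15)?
Using the distance formula: d = sqrt((x₂-x₁)² + (y₂-y₁)²)
dx = 15 - (-12) = 27
dy = (-15) - 1 = -16
d = sqrt(27² + (-16)²) = sqrt(729 + 256) = sqrt(985) = 31.38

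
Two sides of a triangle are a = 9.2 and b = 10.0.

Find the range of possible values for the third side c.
By the triangle inequality: |a - b| < c < a + b
|9.2 - 10.0| < c < 9.2 + 10.0
0.8 < c < 19.2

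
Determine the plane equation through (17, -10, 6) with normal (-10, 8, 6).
d = n·P = (-10)(17) + (8)(-10) + (6)(6) = -214
Plane: -10x + 8y + 6z = -214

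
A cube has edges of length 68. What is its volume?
Volume = s³
Volume = 68³
Volume = 314432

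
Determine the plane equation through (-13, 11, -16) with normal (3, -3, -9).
d = n·P = (3)(-13) + (-3)(11) + (-9)(-16) = 72
Plane: 3x - 3y - 9z = 72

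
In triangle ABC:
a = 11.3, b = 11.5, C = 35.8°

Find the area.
Using A = ½ab·sin(C):
A = ½·11.3·11.5·sin(35.8°) = ½·129.95·0.584958 = 38.01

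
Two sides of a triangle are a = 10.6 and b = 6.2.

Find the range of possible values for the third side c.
By the triangle inequality: |a - b| < c < a + b
|10.6 - 6.2| < c < 10.6 + 6.2
4.4 < c < 16.8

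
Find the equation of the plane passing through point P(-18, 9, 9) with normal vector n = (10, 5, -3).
d = n·P = (10)(-18) + (5)(9) + (-3)(9) = -162
Plane: 10x + 5y - 3z = -162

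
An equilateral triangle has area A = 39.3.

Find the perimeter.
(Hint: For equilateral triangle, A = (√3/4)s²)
A = (√3/4)s²  →  s² = 4A/√3 = 4·39.3/√3 = 90.7595
s = 9.52678
Perimeter = 3s = 28.58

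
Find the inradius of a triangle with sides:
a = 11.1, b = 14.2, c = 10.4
s = (a+b+c)/2 = (11.1+14.2+10.4)/2 = 17.85
Area = √(s(s-a)(s-b)(s-c)) = √(17.85·6.75·3.65·7.45) = 57.2395
r = Area/s = 57.2395/17.85 = 3.207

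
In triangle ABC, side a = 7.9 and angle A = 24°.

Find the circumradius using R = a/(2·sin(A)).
R = a/(2·sin(A)) = 7.9/(2·sin(24°))
R = 7.9/(2·0.406737) = 7.9/0.813473 = 9.711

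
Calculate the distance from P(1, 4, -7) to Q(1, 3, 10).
d = √[(0)² + (-1)² + (17)²] = √290 = 17.03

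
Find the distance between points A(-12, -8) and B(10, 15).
Using the distance formula: d = sqrt((x₂-x₁)² + (y₂-y₁)²)
dx = 10 - (-12) = 22
dy = 15 - (-8) = 23
d = sqrt(22² + 23²) = sqrt(484 + 529) = sqrt(1013) = 31.83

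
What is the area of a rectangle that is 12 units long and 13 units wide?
Area = length * width
Area = 12 * 13
Area = 156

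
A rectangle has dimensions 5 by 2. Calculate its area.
Area = length * width
Area = 5 * 2
Area = 10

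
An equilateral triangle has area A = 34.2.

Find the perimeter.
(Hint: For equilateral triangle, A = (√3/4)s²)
A = (√3/4)s²  →  s² = 4A/√3 = 4·34.2/√3 = 78.9815
s = 8.88715
Perimeter = 3s = 26.66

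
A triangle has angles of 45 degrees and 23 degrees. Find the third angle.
Sum of angles in a triangle = 180 degrees
Third angle = 180 - 45 - 23
Third angle = 112 degrees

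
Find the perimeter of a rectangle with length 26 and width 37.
Perimeter = 2 * (length + width)
Perimeter = 2 * (26 + 37)
Perimeter = 2 * 63
Perimeter = 126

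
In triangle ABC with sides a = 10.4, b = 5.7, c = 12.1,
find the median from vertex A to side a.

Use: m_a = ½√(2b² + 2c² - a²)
m_a = ½√(2·5.7² + 2·12.1² - 10.4²)
m_a = ½√(64.98 + 292.82 - 108.16) = ½√249.64 = 7.9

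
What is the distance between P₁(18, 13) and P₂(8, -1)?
Using the distance formula: d = sqrt((x₂-x₁)² + (y₂-y₁)²)
dx = 8 - 18 = -10
dy = (-1) - 13 = -14
d = sqrt((-10)² + (-14)²) = sqrt(100 + 196) = sqrt(296) = 17.20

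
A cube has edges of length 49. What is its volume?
Volume = s³
Volume = 49³
Volume = 117649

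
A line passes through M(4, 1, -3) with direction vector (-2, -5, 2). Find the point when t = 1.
P(1) = (4 + (-2)(1), 1 + (-5)(1), -3 + 2(1)) = (2, -4, -1)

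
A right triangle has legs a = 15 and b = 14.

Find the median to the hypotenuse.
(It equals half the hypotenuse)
Hypotenuse c = √(15² + 14²) = √421 = 20.5183
Median to hypotenuse = c/2 = 10.26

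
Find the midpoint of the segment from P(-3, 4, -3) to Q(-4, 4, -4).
Midpoint = ((-3-4)/2, (4+4)/2, (-3-4)/2) = (-3.5, 4, -3.5)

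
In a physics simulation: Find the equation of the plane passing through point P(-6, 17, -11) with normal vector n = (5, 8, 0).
d = n·P = (5)(-6) + (8)(17) + (0)(-11) = 106
Plane: 5x + 8y = 106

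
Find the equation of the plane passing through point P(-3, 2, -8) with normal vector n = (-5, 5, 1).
d = n·P = (-5)(-3) + (5)(2) + (1)(-8) = 17
Plane: -5x + 5y + z = 17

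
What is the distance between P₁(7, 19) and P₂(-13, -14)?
Using the distance formula: d = sqrt((x₂-x₁)² + (y₂-y₁)²)
dx = (-13) - 7 = -20
dy = (-14) - 19 = -33
d = sqrt((-20)² + (-33)²) = sqrt(400 + 1089) = sqrt(1489) = 38.59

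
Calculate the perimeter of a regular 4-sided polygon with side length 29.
Perimeter = number of sides * side length
Perimeter = 4 * 29
Perimeter = 116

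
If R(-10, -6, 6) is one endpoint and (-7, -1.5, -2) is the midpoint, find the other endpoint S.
S = (2×(-7) - (-10), 2×(-1.5) - (-6), 2×(-2) - 6) = (-4, 3, -10)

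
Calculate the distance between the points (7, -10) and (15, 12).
Using the distance formula: d = sqrt((x₂-x₁)² + (y₂-y₁)²)
dx = 15 - 7 = 8
dy = 12 - (-10) = 22
d = sqrt(8² + 22²) = sqrt(64 + 484) = sqrt(548) = 23.41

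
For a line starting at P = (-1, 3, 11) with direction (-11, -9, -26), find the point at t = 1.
P(1) = (-1 + (-11)(1), 3 + (-9)(1), 11 + (-26)(1)) = (-12, -6, -15)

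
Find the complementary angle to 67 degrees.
Complementary angles sum to 90 degrees.
Other angle = 90 - 67
Other angle = 23 degrees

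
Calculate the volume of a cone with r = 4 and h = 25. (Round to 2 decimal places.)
Volume = (1/3) * pi * r² * h
Volume = (1/3) * pi * 4² * 25
Volume = (1/3) * pi * 16 * 25
Volume = (1/3) * pi * 400
Volume = 418.88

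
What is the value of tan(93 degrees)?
tan(93 degrees) = -19.0811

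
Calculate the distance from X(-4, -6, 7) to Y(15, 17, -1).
d = √[(19)² + (23)² + (-8)²] = √954 = 30.89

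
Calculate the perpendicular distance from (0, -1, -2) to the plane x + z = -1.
d = |1(0) + 0(-1) + 1(-2) - (-1)| / √(1² + 0² + 1²) = 1/√2 = 0.7071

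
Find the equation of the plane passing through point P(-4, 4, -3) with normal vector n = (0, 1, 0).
d = n·P = (0)(-4) + (1)(4) + (0)(-3) = 4
Plane: y = 4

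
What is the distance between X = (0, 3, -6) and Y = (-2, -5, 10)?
d = √[(-2)² + (-8)² + (16)²] = √324 = 18.0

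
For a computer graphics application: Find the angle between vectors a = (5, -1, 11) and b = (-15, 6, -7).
a·b = -158, |a|² = 147, |b|² = 310
cos θ = -158/√45570 ≈ -0.7401
θ ≈ 137.7°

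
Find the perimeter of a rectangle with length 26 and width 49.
Perimeter = 2 * (length + width)
Perimeter = 2 * (26 + 49)
Perimeter = 2 * 75
Perimeter = 150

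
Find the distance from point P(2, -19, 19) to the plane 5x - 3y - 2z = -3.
d = |5(2) + (-3)(-19) + (-2)(19) - (-3)| / √(5² + (-3)² + (-2)²) = 32/√38 = 5.191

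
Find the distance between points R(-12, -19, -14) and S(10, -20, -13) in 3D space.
d = √[(22)² + (-1)² + (1)²] = √486 = 22.05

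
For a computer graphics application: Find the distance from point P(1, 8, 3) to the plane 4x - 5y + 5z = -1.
d = |4(1) + (-5)(8) + 5(3) - (-1)| / √(4² + (-5)² + 5²) = 20/√66 = 2.462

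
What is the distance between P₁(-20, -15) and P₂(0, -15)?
Using the distance formula: d = sqrt((x₂-x₁)² + (y₂-y₁)²)
dx = 0 - (-20) = 20
dy = (-15) - (-15) = 0
d = sqrt(20² + 0²) = sqrt(400 + 0) = sqrt(400) = 20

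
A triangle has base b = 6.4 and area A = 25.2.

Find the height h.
A = ½bh  →  h = 2A/b
h = 2·25.2/6.4 = 7.875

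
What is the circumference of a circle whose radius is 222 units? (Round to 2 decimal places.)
Circumference = 2 * pi * r
Circumference = 2 * pi * 222
Circumference = 1394.87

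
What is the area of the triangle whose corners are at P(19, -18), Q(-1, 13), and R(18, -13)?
Using the coordinate formula: Area = (1/2)|x₁(y₂-y₃) + x₂(y₃-y₁) + x₃(y₁-y₂)|
Area = (1/2)|19(13-(-13)) + (-1)((-13)-(-18)) + 18((-18)-13)|
Area = (1/2)|19*26 + (-1)*5 + 18*(-31)|
Area = (1/2)|494 + (-5) + (-558)|
Area = (1/2)*69 = 34.50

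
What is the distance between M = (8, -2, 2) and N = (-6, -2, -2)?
d = √[(-14)² + (0)² + (-4)²] = √212 = 14.56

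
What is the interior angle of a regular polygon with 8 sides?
Interior angle of a regular n-gon = (n-2)*180/n
Interior angle = (8-2)*180/8
Interior angle = 6*180/8
Interior angle = 1080/8
Interior angle = 135 degrees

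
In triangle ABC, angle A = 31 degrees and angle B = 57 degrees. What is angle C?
Sum of angles in a triangle = 180 degrees
Third angle = 180 - 31 - 57
Third angle = 92 degrees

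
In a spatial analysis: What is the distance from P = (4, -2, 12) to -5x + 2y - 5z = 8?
d = |(-5)(4) + 2(-2) + (-5)(12) - (8)| / √((-5)² + 2² + (-5)²) = 92/√54 = 12.52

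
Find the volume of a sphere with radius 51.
Volume = (4/3) * pi * r³
Volume = (4/3) * pi * 51³
Volume = (4/3) * pi * 132651
Volume = 555647.21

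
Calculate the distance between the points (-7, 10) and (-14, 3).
Using the distance formula: d = sqrt((x₂-x₁)² + (y₂-y₁)²)
dx = (-14) - (-7) = -7
dy = 3 - 10 = -7
d = sqrt((-7)² + (-7)²) = sqrt(49 + 49) = sqrt(98) = 9.90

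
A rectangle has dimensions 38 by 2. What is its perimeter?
Perimeter = 2 * (length + width)
Perimeter = 2 * (38 + 2)
Perimeter = 2 * 40
Perimeter = 80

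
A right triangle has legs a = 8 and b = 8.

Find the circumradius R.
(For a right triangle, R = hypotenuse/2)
Hypotenuse c = √(8² + 8²) = √128 = 11.3137
R = c/2 = 5.657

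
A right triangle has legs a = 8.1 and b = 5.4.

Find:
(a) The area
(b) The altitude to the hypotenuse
(a) Area = ½ab = ½·8.1·5.4 = 21.87
(b) Hypotenuse c = √(8.1² + 5.4²) = √94.77 = 9.73499
    Area = ½·c·h_c  →  h_c = 2·Area/c = 2·21.87/9.73499 = 4.493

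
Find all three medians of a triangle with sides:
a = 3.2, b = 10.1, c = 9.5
Using m_x = ½√(2y² + 2z² - x²):
m_a = ½√(2·10.1² + 2·9.5² - 3.2²) = ½√374.28 = 9.673
m_b = ½√(2·3.2² + 2·9.5² - 10.1²) = ½√98.97 = 4.974
m_c = ½√(2·3.2² + 2·10.1² - 9.5²) = ½√134.25 = 5.793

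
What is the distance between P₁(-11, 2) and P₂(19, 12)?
Using the distance formula: d = sqrt((x₂-x₁)² + (y₂-y₁)²)
dx = 19 - (-11) = 30
dy = 12 - 2 = 10
d = sqrt(30² + 10²) = sqrt(900 + 100) = sqrt(1000) = 31.62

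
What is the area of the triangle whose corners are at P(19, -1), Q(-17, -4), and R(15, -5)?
Using the coordinate formula: Area = (1/2)|x₁(y₂-y₃) + x₂(y₃-y₁) + x₃(y₁-y₂)|
Area = (1/2)|19((-4)-(-5)) + (-17)((-5)-(-1)) + 15((-1)-(-4))|
Area = (1/2)|19*1 + (-17)*(-4) + 15*3|
Area = (1/2)|19 + 68 + 45|
Area = (1/2)*132 = 66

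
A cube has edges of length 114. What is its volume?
Volume = s³
Volume = 114³
Volume = 1481544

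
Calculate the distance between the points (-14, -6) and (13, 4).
Using the distance formula: d = sqrt((x₂-x₁)² + (y₂-y₁)²)
dx = 13 - (-14) = 27
dy = 4 - (-6) = 10
d = sqrt(27² + 10²) = sqrt(729 + 100) = sqrt(829) = 28.79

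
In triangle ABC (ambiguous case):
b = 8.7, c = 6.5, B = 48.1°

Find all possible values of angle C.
sin(C)/c = sin(B)/b  →  sin(C) = c·sin(B)/b = 6.5·sin(48.1°)/8.7 = 0.556095
C₁ = arcsin(0.556095) = 33.79°,  C₂ = 180° - C₁ = 146.21°
Check C₂: A = 180° - 48.1° - 146.21° = -14.31° ≤ 0, rejected
C = 33.79° (one solution)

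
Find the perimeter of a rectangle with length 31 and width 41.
Perimeter = 2 * (length + width)
Perimeter = 2 * (31 + 41)
Perimeter = 2 * 72
Perimeter = 144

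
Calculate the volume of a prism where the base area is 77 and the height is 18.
Volume = base area * height
Volume = 77 * 18
Volume = 1386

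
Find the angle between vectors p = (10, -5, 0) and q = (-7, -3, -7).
p·q = -55, |p|² = 125, |q|² = 107
cos θ = -55/√13375 ≈ -0.4756
θ ≈ 118.4°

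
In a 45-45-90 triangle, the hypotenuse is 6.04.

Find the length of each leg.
In a 45-45-90 triangle, hypotenuse = leg·√2  →  leg = hypotenuse/√2
leg = 6.04/√2 = 4.271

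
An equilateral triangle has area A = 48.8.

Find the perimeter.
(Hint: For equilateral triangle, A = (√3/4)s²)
A = (√3/4)s²  →  s² = 4A/√3 = 4·48.8/√3 = 112.699
s = 10.616
Perimeter = 3s = 31.85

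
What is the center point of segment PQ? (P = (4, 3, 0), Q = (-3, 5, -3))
Midpoint = ((4-3)/2, (3+5)/2, (0-3)/2) = (0.5, 4, -1.5)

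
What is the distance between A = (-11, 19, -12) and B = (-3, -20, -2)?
d = √[(8)² + (-39)² + (10)²] = √1685 = 41.05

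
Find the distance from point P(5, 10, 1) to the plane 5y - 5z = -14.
d = |0(5) + 5(10) + (-5)(1) - (-14)| / √(0² + 5² + (-5)²) = 59/√50 = 8.344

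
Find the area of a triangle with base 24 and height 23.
Area = (1/2) * base * height
Area = (1/2) * 24 * 23
Area = 276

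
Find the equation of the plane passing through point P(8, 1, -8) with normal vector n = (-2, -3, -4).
d = n·P = (-2)(8) + (-3)(1) + (-4)(-8) = 13
Plane: -2x - 3y - 4z = 13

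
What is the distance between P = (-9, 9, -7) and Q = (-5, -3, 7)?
d = √[(4)² + (-12)² + (14)²] = √356 = 18.87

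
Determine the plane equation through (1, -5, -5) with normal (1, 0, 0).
d = n·P = (1)(1) + (0)(-5) + (0)(-5) = 1
Plane: x = 1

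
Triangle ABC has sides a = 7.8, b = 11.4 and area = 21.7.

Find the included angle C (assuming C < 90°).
Area = ½ab·sin(C)  →  sin(C) = 2·Area/(ab)
sin(C) = 2·21.7/(7.8·11.4) = 0.488079
C = arcsin(0.488079) = 29.21°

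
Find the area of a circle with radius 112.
Area = pi * r²
Area = pi * 112²
Area = pi * 12544
Area = 39408.14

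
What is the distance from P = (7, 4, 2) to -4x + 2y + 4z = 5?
d = |(-4)(7) + 2(4) + 4(2) - (5)| / √((-4)² + 2² + 4²) = 17/√36 = 2.833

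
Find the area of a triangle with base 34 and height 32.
Area = (1/2) * base * height
Area = (1/2) * 34 * 32
Area = 544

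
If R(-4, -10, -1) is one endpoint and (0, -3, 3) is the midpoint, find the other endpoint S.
S = (2×0 - (-4), 2×(-3) - (-10), 2×3 - (-1)) = (4, 4, 7)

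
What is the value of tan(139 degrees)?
tan(139 degrees) = -0.8693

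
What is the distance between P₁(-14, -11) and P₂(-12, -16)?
Using the distance formula: d = sqrt((x₂-x₁)² + (y₂-y₁)²)
dx = (-12) - (-14) = 2
dy = (-16) - (-11) = -5
d = sqrt(2² + (-5)²) = sqrt(4 + 25) = sqrt(29) = 5.39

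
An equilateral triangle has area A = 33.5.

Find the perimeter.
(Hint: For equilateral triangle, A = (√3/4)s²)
A = (√3/4)s²  →  s² = 4A/√3 = 4·33.5/√3 = 77.3649
s = 8.79573
Perimeter = 3s = 26.39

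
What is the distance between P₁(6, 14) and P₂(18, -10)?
Using the distance formula: d = sqrt((x₂-x₁)² + (y₂-y₁)²)
dx = 18 - 6 = 12
dy = (-10) - 14 = -24
d = sqrt(12² + (-24)²) = sqrt(144 + 576) = sqrt(720) = 26.83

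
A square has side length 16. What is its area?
Area = s²
Area = 16²
Area = 256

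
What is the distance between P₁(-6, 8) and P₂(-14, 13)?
Using the distance formula: d = sqrt((x₂-x₁)² + (y₂-y₁)²)
dx = (-14) - (-6) = -8
dy = 13 - 8 = 5
d = sqrt((-8)² + 5²) = sqrt(64 + 25) = sqrt(89) = 9.43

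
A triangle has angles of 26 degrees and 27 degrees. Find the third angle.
Sum of angles in a triangle = 180 degrees
Third angle = 180 - 26 - 27
Third angle = 127 degrees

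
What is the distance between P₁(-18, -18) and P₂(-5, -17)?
Using the distance formula: d = sqrt((x₂-x₁)² + (y₂-y₁)²)
dx = (-5) - (-18) = 13
dy = (-17) - (-18) = 1
d = sqrt(13² + 1²) = sqrt(169 + 1) = sqrt(170) = 13.04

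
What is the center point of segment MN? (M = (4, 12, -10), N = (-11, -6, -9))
Midpoint = ((4-11)/2, (12-6)/2, (-10-9)/2) = (-3.5, 3, -9.5)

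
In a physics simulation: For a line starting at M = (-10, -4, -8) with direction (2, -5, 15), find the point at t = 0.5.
P(0.5) = (-10 + 2(0.5), -4 + (-5)(0.5), -8 + 15(0.5)) = (-9, -6.5, -0.5)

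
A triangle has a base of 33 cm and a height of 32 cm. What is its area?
Area = (1/2) * base * height
Area = (1/2) * 33 * 32
Area = 528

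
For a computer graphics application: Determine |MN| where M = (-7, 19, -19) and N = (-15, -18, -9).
d = √[(-8)² + (-37)² + (10)²] = √1533 = 39.15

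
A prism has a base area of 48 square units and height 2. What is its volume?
Volume = base area * height
Volume = 48 * 2
Volume = 96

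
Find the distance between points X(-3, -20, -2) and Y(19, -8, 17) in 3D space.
d = √[(22)² + (12)² + (19)²] = √989 = 31.45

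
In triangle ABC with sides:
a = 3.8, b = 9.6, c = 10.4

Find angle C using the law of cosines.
cos(C) = (a² + b² - c²)/(2ab)
cos(C) = (3.8² + 9.6² - 10.4²)/(2·3.8·9.6) = -1.56/72.96 = -0.021382
C = arccos(-0.021382) = 91.23°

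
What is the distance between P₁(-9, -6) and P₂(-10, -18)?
Using the distance formula: d = sqrt((x₂-x₁)² + (y₂-y₁)²)
dx = (-10) - (-9) = -1
dy = (-18) - (-6) = -12
d = sqrt((-1)² + (-12)²) = sqrt(1 + 144) = sqrt(145) = 12.04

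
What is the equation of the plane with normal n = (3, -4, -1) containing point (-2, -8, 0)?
d = n·P = (3)(-2) + (-4)(-8) + (-1)(0) = 26
Plane: 3x - 4y - z = 26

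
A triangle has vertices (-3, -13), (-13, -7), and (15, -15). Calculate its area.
Using the coordinate formula: Area = (1/2)|x₁(y₂-y₃) + x₂(y₃-y₁) + x₃(y₁-y₂)|
Area = (1/2)|(-3)((-7)-(-15)) + (-13)((-15)-(-13)) + 15((-13)-(-7))|
Area = (1/2)|(-3)*8 + (-13)*(-2) + 15*(-6)|
Area = (1/2)|(-24) + 26 + (-90)|
Area = (1/2)*88 = 44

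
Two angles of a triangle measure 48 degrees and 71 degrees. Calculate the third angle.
Sum of angles in a triangle = 180 degrees
Third angle = 180 - 48 - 71
Third angle = 61 degrees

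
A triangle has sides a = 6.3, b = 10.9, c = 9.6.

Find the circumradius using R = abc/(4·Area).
s = (a+b+c)/2 = 13.4
Area = √(s(s-a)(s-b)(s-c)) = √(13.4·7.1·2.5·3.8) = 30.0638
R = abc/(4·Area) = (6.3·10.9·9.6)/(4·30.0638) = 659.232/120.2552 = 5.482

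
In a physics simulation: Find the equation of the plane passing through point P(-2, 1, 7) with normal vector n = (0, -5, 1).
d = n·P = (0)(-2) + (-5)(1) + (1)(7) = 2
Plane: -5y + z = 2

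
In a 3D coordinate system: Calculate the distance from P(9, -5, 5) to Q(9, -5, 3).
d = √[(0)² + (0)² + (-2)²] = √4 = 2.0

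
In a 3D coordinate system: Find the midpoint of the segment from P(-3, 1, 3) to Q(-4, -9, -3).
Midpoint = ((-3-4)/2, (1-9)/2, (3-3)/2) = (-3.5, -4, 0)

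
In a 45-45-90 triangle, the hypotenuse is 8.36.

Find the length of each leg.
In a 45-45-90 triangle, hypotenuse = leg·√2  →  leg = hypotenuse/√2
leg = 8.36/√2 = 5.911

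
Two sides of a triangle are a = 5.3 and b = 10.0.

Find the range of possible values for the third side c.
By the triangle inequality: |a - b| < c < a + b
|5.3 - 10.0| < c < 5.3 + 10.0
4.7 < c < 15.3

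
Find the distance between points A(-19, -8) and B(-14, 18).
Using the distance formula: d = sqrt((x₂-x₁)² + (y₂-y₁)²)
dx = (-14) - (-19) = 5
dy = 18 - (-8) = 26
d = sqrt(5² + 26²) = sqrt(25 + 676) = sqrt(701) = 26.48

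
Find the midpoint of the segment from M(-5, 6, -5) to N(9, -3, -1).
Midpoint = ((-5+9)/2, (6-3)/2, (-5-1)/2) = (2, 1.5, -3)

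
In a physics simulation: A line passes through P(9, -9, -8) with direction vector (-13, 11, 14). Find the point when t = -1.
P(-1) = (9 + (-13)(-1), -9 + 11(-1), -8 + 14(-1)) = (22, -20, -22)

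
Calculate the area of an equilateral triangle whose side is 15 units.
Area = (sqrt(3)/4) * s²
Area = (sqrt(3)/4) * 15²
Area = (sqrt(3)/4) * 225
Area = 97.43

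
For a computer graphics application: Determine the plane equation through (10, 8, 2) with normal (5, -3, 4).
d = n·P = (5)(10) + (-3)(8) + (4)(2) = 34
Plane: 5x - 3y + 4z = 34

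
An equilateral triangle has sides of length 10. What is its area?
Area = (sqrt(3)/4) * s²
Area = (sqrt(3)/4) * 10²
Area = (sqrt(3)/4) * 100
Area = 43.30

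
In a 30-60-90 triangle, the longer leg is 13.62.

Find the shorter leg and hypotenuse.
In a 30-60-90 triangle, sides are in ratio 1 : √3 : 2.
Long leg = short leg·√3  →  short leg = 13.62/√3 = 7.864
Hypotenuse = 2·(short leg) = 2·13.62/√3 = 15.73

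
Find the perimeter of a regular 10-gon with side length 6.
Perimeter = number of sides * side length
Perimeter = 10 * 6
Perimeter = 60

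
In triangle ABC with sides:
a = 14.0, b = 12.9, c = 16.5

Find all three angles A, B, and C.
By the law of cosines:
cos(A) = (b² + c² - a²)/(2bc) = 0.570026  →  A = 55.25°
cos(B) = (a² + c² - b²)/(2ac) = 0.653333  →  B = 49.21°
cos(C) = (a² + b² - c²)/(2ab) = 0.249612  →  C = 75.55°
Check: A + B + C = 180.0° ✓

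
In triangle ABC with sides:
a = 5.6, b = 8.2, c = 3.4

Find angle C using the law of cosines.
cos(C) = (a² + b² - c²)/(2ab)
cos(C) = (5.6² + 8.2² - 3.4²)/(2·5.6·8.2) = 87.04/91.84 = 0.947735
C = arccos(0.947735) = 18.61°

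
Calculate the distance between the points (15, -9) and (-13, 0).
Using the distance formula: d = sqrt((x₂-x₁)² + (y₂-y₁)²)
dx = (-13) - 15 = -28
dy = 0 - (-9) = 9
d = sqrt((-28)² + 9²) = sqrt(784 + 81) = sqrt(865) = 29.41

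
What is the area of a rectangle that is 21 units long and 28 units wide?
Area = length * width
Area = 21 * 28
Area = 588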